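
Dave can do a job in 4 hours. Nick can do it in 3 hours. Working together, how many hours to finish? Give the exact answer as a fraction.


Dave's rate: 1/4 of the job per hour
Nick's rate: 1/3 of the job per hour
Combined rate: 1/4 + 1/3 = 7/12 per hour
Time = 1 / (7/12) = 12/7 hours (≈ 1.71 hours)

12/7 hours


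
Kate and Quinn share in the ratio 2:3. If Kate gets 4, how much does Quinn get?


Find the multiplier:
4 / 2 = 2
Apply to Quinn's share:
3 x 2 = 6

6


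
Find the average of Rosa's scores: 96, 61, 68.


Add the scores:
96 + 61 + 68 = 225
Divide by the number of tests:
225 / 3 = 75

75


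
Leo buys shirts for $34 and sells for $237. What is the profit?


Selling price = $237
Cost price = $34
Profit = selling price - cost price:
Profit = $237 - $34 = $203

$203


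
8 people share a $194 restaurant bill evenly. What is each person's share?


Total bill: $194
Number of people: 8
Each pays: $194 / 8 = $24.25

$24.25


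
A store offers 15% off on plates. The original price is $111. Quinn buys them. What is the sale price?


Calculate the discount amount:
15% of $111 = $16.65
Subtract from original:
$111 - $16.65 = $94.35

$94.35


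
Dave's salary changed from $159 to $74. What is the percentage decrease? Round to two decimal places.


Find the absolute change:
|74 - 159| = 85
Divide by original and multiply by 100:
85 / 159 x 100 = 53.4591...% ≈ 53.46%

53.46%


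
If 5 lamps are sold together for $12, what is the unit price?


Total cost: $12
Number of items: 5
Unit price: $12 / 5 = $2.40

$2.40


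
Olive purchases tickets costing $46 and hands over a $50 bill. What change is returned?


Start with the amount paid:
$50
Subtract the price:
$50 - $46 = $4

$4


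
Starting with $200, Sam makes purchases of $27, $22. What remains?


Add up expenses:
$27 + $22 = $49
Subtract from budget:
$200 - $49 = $151

$151


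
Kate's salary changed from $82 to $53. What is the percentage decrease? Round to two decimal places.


Find the absolute change:
|53 - 82| = 29
Divide by original and multiply by 100:
29 / 82 x 100 = 35.3658...% ≈ 35.37%

35.37%


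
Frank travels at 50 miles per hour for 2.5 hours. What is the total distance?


Use the formula: distance = speed x time
Speed = 50 mph, Time = 2.5 hours
50 x 2.5 = 125 miles

125 miles


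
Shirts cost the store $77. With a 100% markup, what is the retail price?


Calculate the markup amount:
100% of $77 = $77
Add to cost:
$77 + $77 = $154

$154


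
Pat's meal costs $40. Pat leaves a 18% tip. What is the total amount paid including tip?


Calculate the tip:
18% of $40 = $7.20
Add tip to meal cost:
$40 + $7.20 = $47.20

$47.20


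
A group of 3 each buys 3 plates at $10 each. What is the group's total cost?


Cost per person:
3 x $10 = $30
Group total:
3 x $30 = $90

$90


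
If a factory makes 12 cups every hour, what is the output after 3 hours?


Production rate: 12 cups per hour
Time: 3 hours
Total: 12 x 3 = 36 cups

36 cups


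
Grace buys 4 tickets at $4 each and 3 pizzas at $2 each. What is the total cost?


Cost of tickets:
4 x $4 = $16
Cost of pizzas:
3 x $2 = $6
Add both:
$16 + $6 = $22

$22


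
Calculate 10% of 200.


Convert percentage to decimal:
10% = 0.1
Multiply:
200 x 0.1 = 20

20


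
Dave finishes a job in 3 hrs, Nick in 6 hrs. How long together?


Dave's rate: 1/3 of the job per hour
Nick's rate: 1/6 of the job per hour
Combined rate: 1/3 + 1/6 = 1/2 per hour
Time = 1 / (1/2) = 2 hours

2 hours


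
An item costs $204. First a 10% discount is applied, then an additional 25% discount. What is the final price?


First discount:
10% of $204 = $20.40
Price after first discount:
$204 - $20.40 = $183.60
Second discount:
25% of $183.60 = $45.90
Final price:
$183.60 - $45.90 = $137.70

$137.70


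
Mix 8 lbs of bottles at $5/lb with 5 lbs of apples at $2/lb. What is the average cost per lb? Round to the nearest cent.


Cost of bottles:
8 x $5 = $40
Cost of apples:
5 x $2 = $10
Total cost: $40 + $10 = $50
Total weight: 13 lbs
Average: $50 / 13 = $3.8461... ≈ $3.85/lb

$3.85/lb


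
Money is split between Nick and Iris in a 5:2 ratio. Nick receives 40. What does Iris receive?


Find the multiplier:
40 / 5 = 8
Apply to Iris's share:
2 x 8 = 16

16


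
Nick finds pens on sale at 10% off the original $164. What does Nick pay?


Calculate the discount amount:
10% of $164 = $16.40
Subtract from original:
$164 - $16.40 = $147.60

$147.60


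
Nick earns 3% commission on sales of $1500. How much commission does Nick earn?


Convert rate to decimal:
3% = 0.03
Multiply by sales:
$1500 x 0.03 = $45

$45


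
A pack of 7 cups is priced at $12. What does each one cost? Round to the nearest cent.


Total cost: $12
Number of items: 7
Unit price: $12 / 7 = $1.7142... ≈ $1.71

$1.71


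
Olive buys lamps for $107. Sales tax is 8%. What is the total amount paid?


Calculate the tax:
8% of $107 = $8.56
Add tax to price:
$107 + $8.56 = $115.56

$115.56


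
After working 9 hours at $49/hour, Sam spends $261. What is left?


Calculate earnings:
9 x $49 = $441
Subtract spending:
$441 - $261 = $180

$180


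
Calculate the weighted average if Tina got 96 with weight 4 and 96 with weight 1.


Weighted sum:
4 x 96 + 1 x 96 = 480
Total weight:
4 + 1 = 5
Weighted average:
480 / 5 = 96

96


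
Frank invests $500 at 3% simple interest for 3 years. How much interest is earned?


Use the formula I = P x R x T / 100
P x R x T = 500 x 3 x 3 = 4500
I = 4500 / 100 = $45

$45


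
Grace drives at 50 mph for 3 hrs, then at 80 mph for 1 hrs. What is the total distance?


Leg 1 distance:
50 x 3 = 150 miles
Leg 2 distance:
80 x 1 = 80 miles
Total distance:
150 + 80 = 230 miles

230 miles


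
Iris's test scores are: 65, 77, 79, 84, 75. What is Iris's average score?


Add the scores:
65 + 77 + 79 + 84 + 75 = 380
Divide by the number of tests:
380 / 5 = 76

76


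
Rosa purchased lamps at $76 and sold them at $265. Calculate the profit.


Selling price = $265
Cost price = $76
Profit = selling price - cost price:
Profit = $265 - $76 = $189

$189


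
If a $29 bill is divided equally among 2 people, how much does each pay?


Total bill: $29
Number of people: 2
Each pays: $29 / 2 = $14.50

$14.50


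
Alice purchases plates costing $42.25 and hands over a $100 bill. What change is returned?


Start with the amount paid:
$100
Subtract the price:
$100 - $42.25 = $57.75

$57.75


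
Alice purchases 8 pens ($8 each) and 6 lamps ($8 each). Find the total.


Cost of pens:
8 x $8 = $64
Cost of lamps:
6 x $8 = $48
Add both:
$64 + $48 = $112

$112


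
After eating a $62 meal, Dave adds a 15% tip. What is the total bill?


Calculate the tip:
15% of $62 = $9.30
Add tip to meal cost:
$62 + $9.30 = $71.30

$71.30


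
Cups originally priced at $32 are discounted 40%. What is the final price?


Calculate the discount amount:
40% of $32 = $12.80
Subtract from original:
$32 - $12.80 = $19.20

$19.20


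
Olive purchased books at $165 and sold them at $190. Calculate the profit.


Selling price = $190
Cost price = $165
Profit = selling price - cost price:
Profit = $190 - $165 = $25

$25


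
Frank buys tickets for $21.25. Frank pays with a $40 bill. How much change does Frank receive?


Start with the amount paid:
$40
Subtract the price:
$40 - $21.25 = $18.75

$18.75


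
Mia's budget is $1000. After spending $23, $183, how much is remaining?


Add up expenses:
$23 + $183 = $206
Subtract from budget:
$1000 - $206 = $794

$794


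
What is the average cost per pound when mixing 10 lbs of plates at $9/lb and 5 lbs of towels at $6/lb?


Cost of plates:
10 x $9 = $90
Cost of towels:
5 x $6 = $30
Total cost: $90 + $30 = $120
Total weight: 15 lbs
Average: $120 / 15 = $8/lb

$8/lb


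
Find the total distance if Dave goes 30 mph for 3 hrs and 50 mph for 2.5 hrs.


Leg 1 distance:
30 x 3 = 90 miles
Leg 2 distance:
50 x 2.5 = 125 miles
Total distance:
90 + 125 = 215 miles

215 miles


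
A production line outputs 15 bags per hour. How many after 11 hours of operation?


Production rate: 15 bags per hour
Time: 11 hours
Total: 15 x 11 = 165 bags

165 bags


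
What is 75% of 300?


Convert percentage to decimal:
75% = 0.75
Multiply:
300 x 0.75 = 225

225


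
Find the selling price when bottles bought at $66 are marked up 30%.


Calculate the markup amount:
30% of $66 = $19.80
Add to cost:
$66 + $19.80 = $85.80

$85.80


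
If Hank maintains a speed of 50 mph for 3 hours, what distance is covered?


Use the formula: distance = speed x time
Speed = 50 mph, Time = 3 hours
50 x 3 = 150 miles

150 miles


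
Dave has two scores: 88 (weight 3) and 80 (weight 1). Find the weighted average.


Weighted sum:
3 x 88 + 1 x 80 = 344
Total weight:
3 + 1 = 4
Weighted average:
344 / 4 = 86

86


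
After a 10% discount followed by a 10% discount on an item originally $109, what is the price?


First discount:
10% of $109 = $10.90
Price after first discount:
$109 - $10.90 = $98.10
Second discount:
10% of $98.10 = $9.81
Final price:
$98.10 - $9.81 = $88.29

$88.29


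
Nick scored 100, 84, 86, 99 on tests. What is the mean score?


Add the scores:
100 + 84 + 86 + 99 = 369
Divide by the number of tests:
369 / 4 = 92.25

92.25


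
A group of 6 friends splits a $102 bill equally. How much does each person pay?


Total bill: $102
Number of people: 6
Each pays: $102 / 6 = $17

$17


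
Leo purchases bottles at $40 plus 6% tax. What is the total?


Calculate the tax:
6% of $40 = $2.40
Add tax to price:
$40 + $2.40 = $42.40

$42.40


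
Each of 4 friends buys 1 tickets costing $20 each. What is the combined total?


Cost per person:
1 x $20 = $20
Group total:
4 x $20 = $80

$80


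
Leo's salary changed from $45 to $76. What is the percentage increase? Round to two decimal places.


Find the absolute change:
|76 - 45| = 31
Divide by original and multiply by 100:
31 / 45 x 100 = 68.8888...% ≈ 68.89%

68.89%


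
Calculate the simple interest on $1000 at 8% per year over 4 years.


Use the formula I = P x R x T / 100
P x R x T = 1000 x 8 x 4 = 32000
I = 32000 / 100 = $320

$320


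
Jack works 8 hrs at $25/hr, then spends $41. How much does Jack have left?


Calculate earnings:
8 x $25 = $200
Subtract spending:
$200 - $41 = $159

$159


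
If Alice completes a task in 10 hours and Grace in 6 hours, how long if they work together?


Alice's rate: 1/10 of the job per hour
Grace's rate: 1/6 of the job per hour
Combined rate: 1/10 + 1/6 = 4/15 per hour
Time = 1 / (4/15) = 15/4 = 3.75 hours

3.75 hours


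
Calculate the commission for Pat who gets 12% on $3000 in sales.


Convert rate to decimal:
12% = 0.12
Multiply by sales:
$3000 x 0.12 = $360

$360


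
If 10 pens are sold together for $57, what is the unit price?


Total cost: $57
Number of items: 10
Unit price: $57 / 10 = $5.70

$5.70


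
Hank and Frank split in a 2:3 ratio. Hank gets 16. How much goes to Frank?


Find the multiplier:
16 / 2 = 8
Apply to Frank's share:
3 x 8 = 24

24


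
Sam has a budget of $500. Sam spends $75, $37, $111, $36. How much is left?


Add up expenses:
$75 + $37 + $111 + $36 = $259
Subtract from budget:
$500 - $259 = $241

$241


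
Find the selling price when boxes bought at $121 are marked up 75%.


Calculate the markup amount:
75% of $121 = $90.75
Add to cost:
$121 + $90.75 = $211.75

$211.75


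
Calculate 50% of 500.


Convert percentage to decimal:
50% = 0.5
Multiply:
500 x 0.5 = 250

250


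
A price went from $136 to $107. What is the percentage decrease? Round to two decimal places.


Find the absolute change:
|107 - 136| = 29
Divide by original and multiply by 100:
29 / 136 x 100 = 21.3235...% ≈ 21.32%

21.32%


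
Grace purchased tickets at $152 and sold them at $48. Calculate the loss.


Selling price = $48
Cost price = $152
Loss = cost price - selling price:
Loss = $152 - $48 = $104

$104


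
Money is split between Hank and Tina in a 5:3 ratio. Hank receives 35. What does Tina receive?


Find the multiplier:
35 / 5 = 7
Apply to Tina's share:
3 x 7 = 21

21


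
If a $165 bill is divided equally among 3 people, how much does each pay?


Total bill: $165
Number of people: 3
Each pays: $165 / 3 = $55

$55


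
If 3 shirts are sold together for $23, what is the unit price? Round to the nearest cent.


Total cost: $23
Number of items: 3
Unit price: $23 / 3 = $7.6666... ≈ $7.67

$7.67


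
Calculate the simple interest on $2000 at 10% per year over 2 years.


Use the formula I = P x R x T / 100
P x R x T = 2000 x 10 x 2 = 40000
I = 40000 / 100 = $400

$400


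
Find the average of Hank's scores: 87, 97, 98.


Add the scores:
87 + 97 + 98 = 282
Divide by the number of tests:
282 / 3 = 94

94


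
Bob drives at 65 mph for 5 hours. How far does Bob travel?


Use the formula: distance = speed x time
Speed = 65 mph, Time = 5 hours
65 x 5 = 325 miles

325 miles


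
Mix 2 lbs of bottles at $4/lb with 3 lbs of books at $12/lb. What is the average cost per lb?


Cost of bottles:
2 x $4 = $8
Cost of books:
3 x $12 = $36
Total cost: $8 + $36 = $44
Total weight: 5 lbs
Average: $44 / 5 = $8.80/lb

$8.80/lb


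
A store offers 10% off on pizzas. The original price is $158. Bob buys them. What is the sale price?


Calculate the discount amount:
10% of $158 = $15.80
Subtract from original:
$158 - $15.80 = $142.20

$142.20


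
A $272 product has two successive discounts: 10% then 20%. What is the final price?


First discount:
10% of $272 = $27.20
Price after first discount:
$272 - $27.20 = $244.80
Second discount:
20% of $244.80 = $48.96
Final price:
$244.80 - $48.96 = $195.84

$195.84


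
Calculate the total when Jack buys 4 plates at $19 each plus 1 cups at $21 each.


Cost of plates:
4 x $19 = $76
Cost of cups:
1 x $21 = $21
Add both:
$76 + $21 = $97

$97


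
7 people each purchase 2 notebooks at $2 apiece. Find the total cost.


Cost per person:
2 x $2 = $4
Group total:
7 x $4 = $28

$28


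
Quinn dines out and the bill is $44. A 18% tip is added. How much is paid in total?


Calculate the tip:
18% of $44 = $7.92
Add tip to meal cost:
$44 + $7.92 = $51.92

$51.92


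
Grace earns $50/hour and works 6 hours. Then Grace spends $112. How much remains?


Calculate earnings:
6 x $50 = $300
Subtract spending:
$300 - $112 = $188

$188


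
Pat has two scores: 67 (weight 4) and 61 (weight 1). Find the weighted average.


Weighted sum:
4 x 67 + 1 x 61 = 329
Total weight:
4 + 1 = 5
Weighted average:
329 / 5 = 65.8

65.8


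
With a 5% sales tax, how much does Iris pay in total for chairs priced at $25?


Calculate the tax:
5% of $25 = $1.25
Add tax to price:
$25 + $1.25 = $26.25

$26.25


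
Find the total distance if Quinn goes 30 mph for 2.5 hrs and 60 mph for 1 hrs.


Leg 1 distance:
30 x 2.5 = 75 miles
Leg 2 distance:
60 x 1 = 60 miles
Total distance:
75 + 60 = 135 miles

135 miles


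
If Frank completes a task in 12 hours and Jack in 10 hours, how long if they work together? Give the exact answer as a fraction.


Frank's rate: 1/12 of the job per hour
Jack's rate: 1/10 of the job per hour
Combined rate: 1/12 + 1/10 = 11/60 per hour
Time = 1 / (11/60) = 60/11 hours (≈ 5.45 hours)

60/11 hours


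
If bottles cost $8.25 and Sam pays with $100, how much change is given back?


Start with the amount paid:
$100
Subtract the price:
$100 - $8.25 = $91.75

$91.75


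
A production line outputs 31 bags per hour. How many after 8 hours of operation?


Production rate: 31 bags per hour
Time: 8 hours
Total: 31 x 8 = 248 bags

248 bags


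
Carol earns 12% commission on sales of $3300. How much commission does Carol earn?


Convert rate to decimal:
12% = 0.12
Multiply by sales:
$3300 x 0.12 = $396

$396


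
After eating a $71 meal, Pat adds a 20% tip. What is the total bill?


Calculate the tip:
20% of $71 = $14.20
Add tip to meal cost:
$71 + $14.20 = $85.20

$85.20


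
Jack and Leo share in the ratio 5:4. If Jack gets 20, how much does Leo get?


Find the multiplier:
20 / 5 = 4
Apply to Leo's share:
4 x 4 = 16

16


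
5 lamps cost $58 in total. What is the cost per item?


Total cost: $58
Number of items: 5
Unit price: $58 / 5 = $11.60

$11.60


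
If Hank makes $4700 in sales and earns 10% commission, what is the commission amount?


Convert rate to decimal:
10% = 0.1
Multiply by sales:
$4700 x 0.1 = $470

$470


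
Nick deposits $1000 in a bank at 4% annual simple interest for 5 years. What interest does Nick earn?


Use the formula I = P x R x T / 100
P x R x T = 1000 x 4 x 5 = 20000
I = 20000 / 100 = $200

$200


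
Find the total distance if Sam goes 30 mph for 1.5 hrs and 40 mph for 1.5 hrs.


Leg 1 distance:
30 x 1.5 = 45 miles
Leg 2 distance:
40 x 1.5 = 60 miles
Total distance:
45 + 60 = 105 miles

105 miles


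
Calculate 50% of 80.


Convert percentage to decimal:
50% = 0.5
Multiply:
80 x 0.5 = 40

40


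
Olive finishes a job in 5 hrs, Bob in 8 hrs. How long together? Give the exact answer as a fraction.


Olive's rate: 1/5 of the job per hour
Bob's rate: 1/8 of the job per hour
Combined rate: 1/5 + 1/8 = 13/40 per hour
Time = 1 / (13/40) = 40/13 hours (≈ 3.08 hours)

40/13 hours


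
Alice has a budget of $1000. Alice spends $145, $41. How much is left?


Add up expenses:
$145 + $41 = $186
Subtract from budget:
$1000 - $186 = $814

$814


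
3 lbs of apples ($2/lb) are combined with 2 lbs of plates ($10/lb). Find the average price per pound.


Cost of apples:
3 x $2 = $6
Cost of plates:
2 x $10 = $20
Total cost: $6 + $20 = $26
Total weight: 5 lbs
Average: $26 / 5 = $5.20/lb

$5.20/lb


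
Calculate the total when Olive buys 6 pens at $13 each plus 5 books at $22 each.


Cost of pens:
6 x $13 = $78
Cost of books:
5 x $22 = $110
Add both:
$78 + $110 = $188

$188


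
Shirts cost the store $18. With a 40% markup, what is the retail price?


Calculate the markup amount:
40% of $18 = $7.20
Add to cost:
$18 + $7.20 = $25.20

$25.20


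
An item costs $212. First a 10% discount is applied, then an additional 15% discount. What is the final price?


First discount:
10% of $212 = $21.20
Price after first discount:
$212 - $21.20 = $190.80
Second discount:
15% of $190.80 = $28.62
Final price:
$190.80 - $28.62 = $162.18

$162.18


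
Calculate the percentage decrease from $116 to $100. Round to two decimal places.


Find the absolute change:
|100 - 116| = 16
Divide by original and multiply by 100:
16 / 116 x 100 = 13.7931...% ≈ 13.79%

13.79%


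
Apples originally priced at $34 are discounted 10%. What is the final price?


Calculate the discount amount:
10% of $34 = $3.40
Subtract from original:
$34 - $3.40 = $30.60

$30.60


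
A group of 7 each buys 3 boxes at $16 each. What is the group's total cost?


Cost per person:
3 x $16 = $48
Group total:
7 x $48 = $336

$336


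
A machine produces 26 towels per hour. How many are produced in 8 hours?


Production rate: 26 towels per hour
Time: 8 hours
Total: 26 x 8 = 208 towels

208 towels


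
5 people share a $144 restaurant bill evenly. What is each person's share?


Total bill: $144
Number of people: 5
Each pays: $144 / 5 = $28.80

$28.80


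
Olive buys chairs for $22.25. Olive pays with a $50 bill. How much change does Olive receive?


Start with the amount paid:
$50
Subtract the price:
$50 - $22.25 = $27.75

$27.75


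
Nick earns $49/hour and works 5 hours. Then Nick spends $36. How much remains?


Calculate earnings:
5 x $49 = $245
Subtract spending:
$245 - $36 = $209

$209


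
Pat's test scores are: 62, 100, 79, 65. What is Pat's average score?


Add the scores:
62 + 100 + 79 + 65 = 306
Divide by the number of tests:
306 / 4 = 76.5

76.5


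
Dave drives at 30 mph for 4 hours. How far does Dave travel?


Use the formula: distance = speed x time
Speed = 30 mph, Time = 4 hours
30 x 4 = 120 miles

120 miles


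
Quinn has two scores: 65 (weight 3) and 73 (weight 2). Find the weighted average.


Weighted sum:
3 x 65 + 2 x 73 = 341
Total weight:
3 + 2 = 5
Weighted average:
341 / 5 = 68.2

68.2


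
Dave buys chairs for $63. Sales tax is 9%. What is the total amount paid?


Calculate the tax:
9% of $63 = $5.67
Add tax to price:
$63 + $5.67 = $68.67

$68.67


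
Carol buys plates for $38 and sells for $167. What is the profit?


Selling price = $167
Cost price = $38
Profit = selling price - cost price:
Profit = $167 - $38 = $129

$129


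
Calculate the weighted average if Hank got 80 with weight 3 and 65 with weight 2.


Weighted sum:
3 x 80 + 2 x 65 = 370
Total weight:
3 + 2 = 5
Weighted average:
370 / 5 = 74

74


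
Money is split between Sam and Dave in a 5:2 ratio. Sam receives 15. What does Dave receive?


Find the multiplier:
15 / 5 = 3
Apply to Dave's share:
2 x 3 = 6

6


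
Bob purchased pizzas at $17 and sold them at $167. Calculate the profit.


Selling price = $167
Cost price = $17
Profit = selling price - cost price:
Profit = $167 - $17 = $150

$150


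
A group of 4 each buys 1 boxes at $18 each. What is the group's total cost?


Cost per person:
1 x $18 = $18
Group total:
4 x $18 = $72

$72


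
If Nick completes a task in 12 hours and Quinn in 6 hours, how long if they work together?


Nick's rate: 1/12 of the job per hour
Quinn's rate: 1/6 of the job per hour
Combined rate: 1/12 + 1/6 = 1/4 per hour
Time = 1 / (1/4) = 4 hours

4 hours


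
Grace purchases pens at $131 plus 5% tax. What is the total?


Calculate the tax:
5% of $131 = $6.55
Add tax to price:
$131 + $6.55 = $137.55

$137.55


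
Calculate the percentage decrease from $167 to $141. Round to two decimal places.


Find the absolute change:
|141 - 167| = 26
Divide by original and multiply by 100:
26 / 167 x 100 = 15.5688...% ≈ 15.57%

15.57%


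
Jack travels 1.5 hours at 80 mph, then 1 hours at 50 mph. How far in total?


Leg 1 distance:
80 x 1.5 = 120 miles
Leg 2 distance:
50 x 1 = 50 miles
Total distance:
120 + 50 = 170 miles

170 miles


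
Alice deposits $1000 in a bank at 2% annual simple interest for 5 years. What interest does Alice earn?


Use the formula I = P x R x T / 100
P x R x T = 1000 x 2 x 5 = 10000
I = 10000 / 100 = $100

$100


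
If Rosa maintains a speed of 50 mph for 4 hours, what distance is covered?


Use the formula: distance = speed x time
Speed = 50 mph, Time = 4 hours
50 x 4 = 200 miles

200 miles


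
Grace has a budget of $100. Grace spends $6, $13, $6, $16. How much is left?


Add up expenses:
$6 + $13 + $6 + $16 = $41
Subtract from budget:
$100 - $41 = $59

$59


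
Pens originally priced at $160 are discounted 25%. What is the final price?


Calculate the discount amount:
25% of $160 = $40
Subtract from original:
$160 - $40 = $120

$120


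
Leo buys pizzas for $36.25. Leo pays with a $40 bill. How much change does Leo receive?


Start with the amount paid:
$40
Subtract the price:
$40 - $36.25 = $3.75

$3.75


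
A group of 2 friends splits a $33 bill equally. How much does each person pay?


Total bill: $33
Number of people: 2
Each pays: $33 / 2 = $16.50

$16.50


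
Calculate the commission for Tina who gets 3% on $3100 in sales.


Convert rate to decimal:
3% = 0.03
Multiply by sales:
$3100 x 0.03 = $93

$93


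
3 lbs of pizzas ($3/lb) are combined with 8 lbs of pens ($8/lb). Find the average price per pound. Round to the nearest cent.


Cost of pizzas:
3 x $3 = $9
Cost of pens:
8 x $8 = $64
Total cost: $9 + $64 = $73
Total weight: 11 lbs
Average: $73 / 11 = $6.6363... ≈ $6.64/lb

$6.64/lb


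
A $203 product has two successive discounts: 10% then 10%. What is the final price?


First discount:
10% of $203 = $20.30
Price after first discount:
$203 - $20.30 = $182.70
Second discount:
10% of $182.70 = $18.27
Final price:
$182.70 - $18.27 = $164.43

$164.43


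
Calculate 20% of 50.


Convert percentage to decimal:
20% = 0.2
Multiply:
50 x 0.2 = 10

10


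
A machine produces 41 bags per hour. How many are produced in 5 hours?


Production rate: 41 bags per hour
Time: 5 hours
Total: 41 x 5 = 205 bags

205 bags


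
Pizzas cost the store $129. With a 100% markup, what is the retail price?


Calculate the markup amount:
100% of $129 = $129
Add to cost:
$129 + $129 = $258

$258


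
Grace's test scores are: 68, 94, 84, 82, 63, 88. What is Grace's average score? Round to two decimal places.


Add the scores:
68 + 94 + 84 + 82 + 63 + 88 = 479
Divide by the number of tests:
479 / 6 = 79.8333... ≈ 79.83

79.83


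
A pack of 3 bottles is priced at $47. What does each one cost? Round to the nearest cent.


Total cost: $47
Number of items: 3
Unit price: $47 / 3 = $15.6666... ≈ $15.67

$15.67


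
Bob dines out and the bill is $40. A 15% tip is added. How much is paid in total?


Calculate the tip:
15% of $40 = $6
Add tip to meal cost:
$40 + $6 = $46

$46


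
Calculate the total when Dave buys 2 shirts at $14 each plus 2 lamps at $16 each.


Cost of shirts:
2 x $14 = $28
Cost of lamps:
2 x $16 = $32
Add both:
$28 + $32 = $60

$60


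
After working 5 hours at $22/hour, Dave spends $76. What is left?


Calculate earnings:
5 x $22 = $110
Subtract spending:
$110 - $76 = $34

$34


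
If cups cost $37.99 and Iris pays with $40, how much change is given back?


Start with the amount paid:
$40
Subtract the price:
$40 - $37.99 = $2.01

$2.01


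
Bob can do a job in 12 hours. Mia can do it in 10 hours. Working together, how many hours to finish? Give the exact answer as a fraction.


Bob's rate: 1/12 of the job per hour
Mia's rate: 1/10 of the job per hour
Combined rate: 1/12 + 1/10 = 11/60 per hour
Time = 1 / (11/60) = 60/11 hours (≈ 5.45 hours)

60/11 hours


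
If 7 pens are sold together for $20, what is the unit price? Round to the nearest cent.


Total cost: $20
Number of items: 7
Unit price: $20 / 7 = $2.8571... ≈ $2.86

$2.86


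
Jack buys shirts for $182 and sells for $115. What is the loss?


Selling price = $115
Cost price = $182
Loss = cost price - selling price:
Loss = $182 - $115 = $67

$67


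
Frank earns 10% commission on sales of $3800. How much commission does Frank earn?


Convert rate to decimal:
10% = 0.1
Multiply by sales:
$3800 x 0.1 = $380

$380


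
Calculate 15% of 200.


Convert percentage to decimal:
15% = 0.15
Multiply:
200 x 0.15 = 30

30


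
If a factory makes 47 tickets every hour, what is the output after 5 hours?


Production rate: 47 tickets per hour
Time: 5 hours
Total: 47 x 5 = 235 tickets

235 tickets


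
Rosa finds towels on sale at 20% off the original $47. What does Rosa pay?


Calculate the discount amount:
20% of $47 = $9.40
Subtract from original:
$47 - $9.40 = $37.60

$37.60


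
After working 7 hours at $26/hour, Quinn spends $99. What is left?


Calculate earnings:
7 x $26 = $182
Subtract spending:
$182 - $99 = $83

$83


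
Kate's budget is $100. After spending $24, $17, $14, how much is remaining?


Add up expenses:
$24 + $17 + $14 = $55
Subtract from budget:
$100 - $55 = $45

$45


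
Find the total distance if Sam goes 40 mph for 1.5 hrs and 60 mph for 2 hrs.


Leg 1 distance:
40 x 1.5 = 60 miles
Leg 2 distance:
60 x 2 = 120 miles
Total distance:
60 + 120 = 180 miles

180 miles


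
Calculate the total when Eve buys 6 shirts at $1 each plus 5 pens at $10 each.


Cost of shirts:
6 x $1 = $6
Cost of pens:
5 x $10 = $50
Add both:
$6 + $50 = $56

$56


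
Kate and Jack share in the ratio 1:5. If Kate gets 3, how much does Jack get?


Find the multiplier:
3 / 1 = 3
Apply to Jack's share:
5 x 3 = 15

15


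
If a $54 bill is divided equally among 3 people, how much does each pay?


Total bill: $54
Number of people: 3
Each pays: $54 / 3 = $18

$18


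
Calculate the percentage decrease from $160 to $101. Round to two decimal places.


Find the absolute change:
|101 - 160| = 59
Divide by original and multiply by 100:
59 / 160 x 100 = 36.875% ≈ 36.88%

36.88%


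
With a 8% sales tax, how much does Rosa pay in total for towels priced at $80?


Calculate the tax:
8% of $80 = $6.40
Add tax to price:
$80 + $6.40 = $86.40

$86.40


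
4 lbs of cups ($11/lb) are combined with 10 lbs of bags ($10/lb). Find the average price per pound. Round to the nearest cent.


Cost of cups:
4 x $11 = $44
Cost of bags:
10 x $10 = $100
Total cost: $44 + $100 = $144
Total weight: 14 lbs
Average: $144 / 14 = $10.2857... ≈ $10.29/lb

$10.29/lb


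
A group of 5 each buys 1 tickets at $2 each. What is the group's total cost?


Cost per person:
1 x $2 = $2
Group total:
5 x $2 = $10

$10


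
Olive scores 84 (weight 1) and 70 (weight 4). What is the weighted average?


Weighted sum:
1 x 84 + 4 x 70 = 364
Total weight:
1 + 4 = 5
Weighted average:
364 / 5 = 72.8

72.8


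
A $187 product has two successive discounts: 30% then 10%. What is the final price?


First discount:
30% of $187 = $56.10
Price after first discount:
$187 - $56.10 = $130.90
Second discount:
10% of $130.90 = $13.09
Final price:
$130.90 - $13.09 = $117.81

$117.81


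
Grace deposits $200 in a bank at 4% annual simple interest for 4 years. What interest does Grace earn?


Use the formula I = P x R x T / 100
P x R x T = 200 x 4 x 4 = 3200
I = 3200 / 100 = $32

$32


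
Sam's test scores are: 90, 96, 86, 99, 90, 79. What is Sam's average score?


Add the scores:
90 + 96 + 86 + 99 + 90 + 79 = 540
Divide by the number of tests:
540 / 6 = 90

90


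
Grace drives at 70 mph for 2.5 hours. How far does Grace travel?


Use the formula: distance = speed x time
Speed = 70 mph, Time = 2.5 hours
70 x 2.5 = 175 miles

175 miles


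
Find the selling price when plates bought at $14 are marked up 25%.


Calculate the markup amount:
25% of $14 = $3.50
Add to cost:
$14 + $3.50 = $17.50

$17.50


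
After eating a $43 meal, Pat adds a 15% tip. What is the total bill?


Calculate the tip:
15% of $43 = $6.45
Add tip to meal cost:
$43 + $6.45 = $49.45

$49.45


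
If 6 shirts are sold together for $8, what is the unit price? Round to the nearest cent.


Total cost: $8
Number of items: 6
Unit price: $8 / 6 = $1.3333... ≈ $1.33

$1.33


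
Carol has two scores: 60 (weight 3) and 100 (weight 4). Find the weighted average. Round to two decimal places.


Weighted sum:
3 x 60 + 4 x 100 = 580
Total weight:
3 + 4 = 7
Weighted average:
580 / 7 = 82.8571... ≈ 82.86

82.86


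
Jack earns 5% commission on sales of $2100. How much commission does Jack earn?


Convert rate to decimal:
5% = 0.05
Multiply by sales:
$2100 x 0.05 = $105

$105


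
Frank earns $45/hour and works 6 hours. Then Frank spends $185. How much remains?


Calculate earnings:
6 x $45 = $270
Subtract spending:
$270 - $185 = $85

$85


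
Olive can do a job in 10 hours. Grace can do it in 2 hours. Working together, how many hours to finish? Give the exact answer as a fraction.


Olive's rate: 1/10 of the job per hour
Grace's rate: 1/2 of the job per hour
Combined rate: 1/10 + 1/2 = 3/5 per hour
Time = 1 / (3/5) = 5/3 hours (≈ 1.67 hours)

5/3 hours


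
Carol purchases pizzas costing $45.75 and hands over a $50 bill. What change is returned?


Start with the amount paid:
$50
Subtract the price:
$50 - $45.75 = $4.25

$4.25


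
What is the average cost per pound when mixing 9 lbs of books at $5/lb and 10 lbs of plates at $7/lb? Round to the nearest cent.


Cost of books:
9 x $5 = $45
Cost of plates:
10 x $7 = $70
Total cost: $45 + $70 = $115
Total weight: 19 lbs
Average: $115 / 19 = $6.0526... ≈ $6.05/lb

$6.05/lb


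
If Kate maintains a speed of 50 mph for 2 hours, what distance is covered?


Use the formula: distance = speed x time
Speed = 50 mph, Time = 2 hours
50 x 2 = 100 miles

100 miles


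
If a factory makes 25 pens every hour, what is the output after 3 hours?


Production rate: 25 pens per hour
Time: 3 hours
Total: 25 x 3 = 75 pens

75 pens


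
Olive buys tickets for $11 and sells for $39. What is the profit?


Selling price = $39
Cost price = $11
Profit = selling price - cost price:
Profit = $39 - $11 = $28

$28


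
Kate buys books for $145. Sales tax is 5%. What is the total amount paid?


Calculate the tax:
5% of $145 = $7.25
Add tax to price:
$145 + $7.25 = $152.25

$152.25


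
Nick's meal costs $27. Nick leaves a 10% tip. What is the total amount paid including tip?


Calculate the tip:
10% of $27 = $2.70
Add tip to meal cost:
$27 + $2.70 = $29.70

$29.70


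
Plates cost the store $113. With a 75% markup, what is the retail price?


Calculate the markup amount:
75% of $113 = $84.75
Add to cost:
$113 + $84.75 = $197.75

$197.75


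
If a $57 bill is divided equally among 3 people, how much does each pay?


Total bill: $57
Number of people: 3
Each pays: $57 / 3 = $19

$19


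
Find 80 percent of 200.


Convert percentage to decimal:
80% = 0.8
Multiply:
200 x 0.8 = 160

160


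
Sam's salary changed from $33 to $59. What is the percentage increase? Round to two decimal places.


Find the absolute change:
|59 - 33| = 26
Divide by original and multiply by 100:
26 / 33 x 100 = 78.7878...% ≈ 78.79%

78.79%


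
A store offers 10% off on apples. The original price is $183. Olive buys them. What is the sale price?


Calculate the discount amount:
10% of $183 = $18.30
Subtract from original:
$183 - $18.30 = $164.70

$164.70


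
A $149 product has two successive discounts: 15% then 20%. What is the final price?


First discount:
15% of $149 = $22.35
Price after first discount:
$149 - $22.35 = $126.65
Second discount:
20% of $126.65 = $25.33
Final price:
$126.65 - $25.33 = $101.32

$101.32


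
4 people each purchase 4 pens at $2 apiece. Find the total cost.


Cost per person:
4 x $2 = $8
Group total:
4 x $8 = $32

$32


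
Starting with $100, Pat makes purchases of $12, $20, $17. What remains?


Add up expenses:
$12 + $20 + $17 = $49
Subtract from budget:
$100 - $49 = $51

$51


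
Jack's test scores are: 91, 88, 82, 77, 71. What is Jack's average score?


Add the scores:
91 + 88 + 82 + 77 + 71 = 409
Divide by the number of tests:
409 / 5 = 81.8

81.8


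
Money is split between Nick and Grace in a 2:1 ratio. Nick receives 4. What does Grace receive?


Find the multiplier:
4 / 2 = 2
Apply to Grace's share:
1 x 2 = 2

2


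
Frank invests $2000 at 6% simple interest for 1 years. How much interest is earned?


Use the formula I = P x R x T / 100
P x R x T = 2000 x 6 x 1 = 12000
I = 12000 / 100 = $120

$120


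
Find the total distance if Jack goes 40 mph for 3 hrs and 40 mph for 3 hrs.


Leg 1 distance:
40 x 3 = 120 miles
Leg 2 distance:
40 x 3 = 120 miles
Total distance:
120 + 120 = 240 miles

240 miles


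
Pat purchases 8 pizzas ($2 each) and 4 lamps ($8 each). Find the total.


Cost of pizzas:
8 x $2 = $16
Cost of lamps:
4 x $8 = $32
Add both:
$16 + $32 = $48

$48


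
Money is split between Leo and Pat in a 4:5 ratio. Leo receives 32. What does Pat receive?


Find the multiplier:
32 / 4 = 8
Apply to Pat's share:
5 x 8 = 40

40


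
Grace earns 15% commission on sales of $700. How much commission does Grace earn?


Convert rate to decimal:
15% = 0.15
Multiply by sales:
$700 x 0.15 = $105

$105


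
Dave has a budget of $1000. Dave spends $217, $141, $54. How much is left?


Add up expenses:
$217 + $141 + $54 = $412
Subtract from budget:
$1000 - $412 = $588

$588


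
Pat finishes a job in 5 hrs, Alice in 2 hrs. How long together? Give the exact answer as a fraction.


Pat's rate: 1/5 of the job per hour
Alice's rate: 1/2 of the job per hour
Combined rate: 1/5 + 1/2 = 7/10 per hour
Time = 1 / (7/10) = 10/7 hours (≈ 1.43 hours)

10/7 hours


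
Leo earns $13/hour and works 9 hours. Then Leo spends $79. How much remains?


Calculate earnings:
9 x $13 = $117
Subtract spending:
$117 - $79 = $38

$38


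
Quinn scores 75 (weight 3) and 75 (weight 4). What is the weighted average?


Weighted sum:
3 x 75 + 4 x 75 = 525
Total weight:
3 + 4 = 7
Weighted average:
525 / 7 = 75

75


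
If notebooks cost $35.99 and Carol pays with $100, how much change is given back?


Start with the amount paid:
$100
Subtract the price:
$100 - $35.99 = $64.01

$64.01


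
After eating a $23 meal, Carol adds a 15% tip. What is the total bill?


Calculate the tip:
15% of $23 = $3.45
Add tip to meal cost:
$23 + $3.45 = $26.45

$26.45


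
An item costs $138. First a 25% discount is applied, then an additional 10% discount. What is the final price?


First discount:
25% of $138 = $34.50
Price after first discount:
$138 - $34.50 = $103.50
Second discount:
10% of $103.50 = $10.35
Final price:
$103.50 - $10.35 = $93.15

$93.15


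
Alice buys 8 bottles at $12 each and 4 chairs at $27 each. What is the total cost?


Cost of bottles:
8 x $12 = $96
Cost of chairs:
4 x $27 = $108
Add both:
$96 + $108 = $204

$204


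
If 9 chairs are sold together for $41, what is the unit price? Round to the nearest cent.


Total cost: $41
Number of items: 9
Unit price: $41 / 9 = $4.5555... ≈ $4.56

$4.56


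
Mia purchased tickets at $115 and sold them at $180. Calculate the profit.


Selling price = $180
Cost price = $115
Profit = selling price - cost price:
Profit = $180 - $115 = $65

$65


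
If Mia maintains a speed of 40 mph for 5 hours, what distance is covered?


Use the formula: distance = speed x time
Speed = 40 mph, Time = 5 hours
40 x 5 = 200 miles

200 miles


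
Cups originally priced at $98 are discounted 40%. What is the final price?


Calculate the discount amount:
40% of $98 = $39.20
Subtract from original:
$98 - $39.20 = $58.80

$58.80


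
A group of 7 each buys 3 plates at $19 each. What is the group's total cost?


Cost per person:
3 x $19 = $57
Group total:
7 x $57 = $399

$399


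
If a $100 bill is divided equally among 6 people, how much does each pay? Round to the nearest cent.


Total bill: $100
Number of people: 6
Each pays: $100 / 6 = $16.6666... ≈ $16.67

$16.67


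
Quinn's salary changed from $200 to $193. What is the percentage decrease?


Find the absolute change:
|193 - 200| = 7
Divide by original and multiply by 100:
7 / 200 x 100 = 3.5%

3.5%


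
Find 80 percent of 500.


Convert percentage to decimal:
80% = 0.8
Multiply:
500 x 0.8 = 400

400


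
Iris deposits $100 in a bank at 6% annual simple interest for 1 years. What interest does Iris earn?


Use the formula I = P x R x T / 100
P x R x T = 100 x 6 x 1 = 600
I = 600 / 100 = $6

$6


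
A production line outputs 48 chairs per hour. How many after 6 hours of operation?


Production rate: 48 chairs per hour
Time: 6 hours
Total: 48 x 6 = 288 chairs

288 chairs


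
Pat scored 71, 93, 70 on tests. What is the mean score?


Add the scores:
71 + 93 + 70 = 234
Divide by the number of tests:
234 / 3 = 78

78


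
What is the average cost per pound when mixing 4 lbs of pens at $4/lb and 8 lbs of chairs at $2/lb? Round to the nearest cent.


Cost of pens:
4 x $4 = $16
Cost of chairs:
8 x $2 = $16
Total cost: $16 + $16 = $32
Total weight: 12 lbs
Average: $32 / 12 = $2.6666... ≈ $2.67/lb

$2.67/lb


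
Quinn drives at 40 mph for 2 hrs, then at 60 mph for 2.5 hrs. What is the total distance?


Leg 1 distance:
40 x 2 = 80 miles
Leg 2 distance:
60 x 2.5 = 150 miles
Total distance:
80 + 150 = 230 miles

230 miles
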